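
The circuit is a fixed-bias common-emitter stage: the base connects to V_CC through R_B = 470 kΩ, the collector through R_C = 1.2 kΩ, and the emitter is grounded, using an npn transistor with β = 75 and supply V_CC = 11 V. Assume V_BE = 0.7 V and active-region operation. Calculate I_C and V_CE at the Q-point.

Base loop: V_CC = I_B·R_B + V_BE, so I_B = (11 − 0.7)/470 kΩ = 0.0219 mA.
In the active region I_C = β·I_B = 75 × 0.0219 = 1.64 mA.
Collector loop: V_CE = V_CC − I_C·R_C = 11 − 1.64×1.2 = 9.03 V.
Since V_CE = 9.03 V > V_CE(sat) ≈ 0.2 V, the transistor is in the active region as assumed.

I_C ≈ 1.6 mA, V_CE ≈ 9 V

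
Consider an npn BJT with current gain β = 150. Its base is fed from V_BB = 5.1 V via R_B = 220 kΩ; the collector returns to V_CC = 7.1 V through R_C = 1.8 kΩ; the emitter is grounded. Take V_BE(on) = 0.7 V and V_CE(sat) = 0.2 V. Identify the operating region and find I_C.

active; I_C ≈ 3 mA

Assume active. Base-emitter loop: I_B = (V_BB − V_BE)/R_B = (5.1 − 0.7)/220 = 0.02 mA.
I_C = β·I_B = 150×0.02 = 3 mA.
V_CE = V_CC − I_C·R_C = 7.1 − 3×1.8 = 1.7 V > V_CE(sat), so the active-region assumption holds.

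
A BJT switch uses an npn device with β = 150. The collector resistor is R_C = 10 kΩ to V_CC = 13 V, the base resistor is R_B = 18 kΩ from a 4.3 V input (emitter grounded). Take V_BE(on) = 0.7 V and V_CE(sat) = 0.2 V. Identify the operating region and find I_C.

saturation; I_C ≈ 1.3 mA

Assume active: I_B = (4.3 − 0.7)/18 = 0.2 mA, giving I_C = β·I_B = 30 mA.
But then V_CE = 13 − 30×10 = -287 V < V_CE(sat) = 0.2 V — impossible in the active region.
So the transistor is saturated. With V_CE = 0.2 V, I_C = (V_CC − 0.2)/R_C = 12.8/10 = 1.28 mA.
Check: β·I_B = 30 mA > I_C = 1.28 mA, confirming saturation.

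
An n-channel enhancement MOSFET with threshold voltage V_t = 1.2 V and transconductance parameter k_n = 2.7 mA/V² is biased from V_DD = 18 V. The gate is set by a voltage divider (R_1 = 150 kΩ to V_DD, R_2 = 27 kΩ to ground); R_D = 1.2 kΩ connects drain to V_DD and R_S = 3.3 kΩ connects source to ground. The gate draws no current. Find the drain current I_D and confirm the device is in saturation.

I_D ≈ 0.32 mA

V_G = V_DD·R_2/(R_1+R_2) = 18×27/177 = 2.75 V.
Assume saturation: I_D = (k_n/2)(V_GS − V_t)² with V_GS = V_G − I_D·R_S = 2.75 − 3.3·I_D.
Substituting gives 14.7·I_D² − 14.8·I_D + 3.23 = 0, with roots I_D = 0.321 or 0.684 mA.
The root I_D = 0.684 mA gives V_GS = 0.488 V ≤ V_t, so take I_D = 0.321 mA.
Then V_GS = 1.69 V and V_DS = V_DD − I_D(R_D+R_S) = 18 − 0.321×4.5 = 16.6 V.
Saturation requires V_DS ≥ V_GS − V_t = 0.487 V; 16.6 ≥ 0.487 ✓.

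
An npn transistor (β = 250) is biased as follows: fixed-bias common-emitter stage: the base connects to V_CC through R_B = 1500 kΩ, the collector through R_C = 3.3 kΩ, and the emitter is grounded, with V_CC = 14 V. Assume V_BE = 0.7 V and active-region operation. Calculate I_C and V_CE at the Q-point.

I_C ≈ 2.2 mA, V_CE ≈ 6.7 V

Base loop: V_CC = I_B·R_B + V_BE, so I_B = (14 − 0.7)/1500 kΩ = 0.00887 mA.
In the active region I_C = β·I_B = 250 × 0.00887 = 2.22 mA.
Collector loop: V_CE = V_CC − I_C·R_C = 14 − 2.22×3.3 = 6.68 V.
Since V_CE = 6.68 V > V_CE(sat) ≈ 0.2 V, the transistor is in the active region as assumed.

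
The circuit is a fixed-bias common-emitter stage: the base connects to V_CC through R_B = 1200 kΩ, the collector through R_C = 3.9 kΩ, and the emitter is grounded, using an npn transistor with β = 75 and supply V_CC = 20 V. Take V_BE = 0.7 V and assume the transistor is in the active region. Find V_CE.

Base loop: V_CC = I_B·R_B + V_BE, so I_B = (20 − 0.7)/1200 kΩ = 0.0161 mA.
In the active region I_C = β·I_B = 75 × 0.0161 = 1.21 mA.
Collector loop: V_CE = V_CC − I_C·R_C = 20 − 1.21×3.9 = 15.3 V.
Since V_CE = 15.3 V > V_CE(sat) ≈ 0.2 V, the transistor is in the active region as assumed.

V_CE ≈ 15 V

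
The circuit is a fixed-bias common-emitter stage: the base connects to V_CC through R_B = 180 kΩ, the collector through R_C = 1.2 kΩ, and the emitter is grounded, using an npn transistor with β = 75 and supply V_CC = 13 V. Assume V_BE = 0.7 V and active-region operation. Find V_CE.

V_CE ≈ 6.8 V

Base loop: V_CC = I_B·R_B + V_BE, so I_B = (13 − 0.7)/180 kΩ = 0.0683 mA.
In the active region I_C = β·I_B = 75 × 0.0683 = 5.13 mA.
Collector loop: V_CE = V_CC − I_C·R_C = 13 − 5.13×1.2 = 6.85 V.
Since V_CE = 6.85 V > V_CE(sat) ≈ 0.2 V, the transistor is in the active region as assumed.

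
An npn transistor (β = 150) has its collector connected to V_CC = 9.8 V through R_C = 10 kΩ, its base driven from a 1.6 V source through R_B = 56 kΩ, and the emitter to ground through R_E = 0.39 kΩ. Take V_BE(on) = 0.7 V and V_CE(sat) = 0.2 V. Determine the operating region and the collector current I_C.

saturation; I_C ≈ 0.92 mA

Assume active: I_B = (1.6 − 0.7)/(56 + 151×0.39) = 0.00783 mA, I_C = β·I_B = 1.18 mA.
Then V_CE = 9.8 − 1.18×10 − 1.18×0.39 = -2.41 V < 0.2 V — the active assumption fails.
Re-solve with V_CE = 0.2 V. KCL at the emitter: V_E/R_E = (V_BB−0.7−V_E)/R_B + (V_CC−0.2−V_E)/R_C, giving V_E = 0.364 V.
I_C = (V_CC − 0.2 − V_E)/R_C = (9.6 − 0.364)/10 = 0.924 mA.
Check: I_B = (0.9 − 0.364)/56 = 0.00957 mA, and β·I_B = 1.44 mA > I_C, confirming saturation.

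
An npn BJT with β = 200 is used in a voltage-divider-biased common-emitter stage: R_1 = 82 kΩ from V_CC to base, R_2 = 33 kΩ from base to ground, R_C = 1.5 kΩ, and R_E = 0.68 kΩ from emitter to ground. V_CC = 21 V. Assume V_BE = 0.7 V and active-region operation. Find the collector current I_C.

I_C ≈ 6.6 mA

Thevenize the base divider: V_Th = V_CC·R_2/(R_1+R_2) = 21×33/115 = 6.03 V, R_Th = R_1‖R_2 = 23.5 kΩ.
Base-emitter loop: V_Th = I_B·R_Th + V_BE + (β+1)I_B·R_E, so I_B = (6.03 − 0.7) / (23.5 + 201×0.68) = 0.0332 mA.
I_C = β·I_B = 200×0.0332 = 6.65 mA, and I_E = (β+1)I_B = 6.68 mA.
V_CE = V_CC − I_C·R_C − I_E·R_E = 21 − 6.65×1.5 − 6.68×0.68 = 6.48 V.
V_CE = 6.48 V > 0.2 V confirms active-region operation.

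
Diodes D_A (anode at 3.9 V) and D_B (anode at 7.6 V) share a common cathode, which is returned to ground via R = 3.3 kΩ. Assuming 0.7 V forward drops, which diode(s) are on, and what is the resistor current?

Only D_B conducts; I_R ≈ 2.1 mA

Assume both conduct. Then node N would need to be at both 3.9−0.7 = 3.2 V and 7.6−0.7 = 6.9 V, which is impossible.
Assume only D_B conducts: V_N = 7.6 − 0.7 = 6.9 V, so I_R = 6.9/3.3 = 2.09 mA.
Check D_A: its anode-to-cathode voltage is 3.9 − 6.9 = -3 V < 0.7 V, so it is off. The assumption is consistent.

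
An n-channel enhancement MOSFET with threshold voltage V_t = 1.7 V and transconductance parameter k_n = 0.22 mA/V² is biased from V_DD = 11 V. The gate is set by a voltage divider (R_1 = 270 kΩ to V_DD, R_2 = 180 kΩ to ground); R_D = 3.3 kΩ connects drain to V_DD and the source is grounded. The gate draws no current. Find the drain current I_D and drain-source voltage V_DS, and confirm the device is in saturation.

I_D ≈ 0.8 mA, V_DS ≈ 8.4 V

V_G = V_DD·R_2/(R_1+R_2) = 11×180/450 = 4.4 V. With the source grounded, V_GS = V_G = 4.4 V.
Assume saturation: I_D = (k_n/2)(V_GS − V_t)² = (0.22/2)×(4.4 − 1.7)² = 0.11×2.7² = 0.802 mA.
V_DS = V_DD − I_D·R_D = 11 − 0.802×3.3 = 8.35 V.
Saturation requires V_DS ≥ V_GS − V_t = 2.7 V; 8.35 ≥ 2.7 ✓.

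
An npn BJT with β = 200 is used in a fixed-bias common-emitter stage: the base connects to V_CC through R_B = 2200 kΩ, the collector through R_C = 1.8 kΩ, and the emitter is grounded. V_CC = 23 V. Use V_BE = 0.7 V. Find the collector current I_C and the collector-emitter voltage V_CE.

I_C ≈ 2 mA, V_CE ≈ 19 V

Base loop: V_CC = I_B·R_B + V_BE, so I_B = (23 − 0.7)/2200 kΩ = 0.0101 mA.
In the active region I_C = β·I_B = 200 × 0.0101 = 2.03 mA.
Collector loop: V_CE = V_CC − I_C·R_C = 23 − 2.03×1.8 = 19.4 V.
Since V_CE = 19.4 V > V_CE(sat) ≈ 0.2 V, the transistor is in the active region as assumed.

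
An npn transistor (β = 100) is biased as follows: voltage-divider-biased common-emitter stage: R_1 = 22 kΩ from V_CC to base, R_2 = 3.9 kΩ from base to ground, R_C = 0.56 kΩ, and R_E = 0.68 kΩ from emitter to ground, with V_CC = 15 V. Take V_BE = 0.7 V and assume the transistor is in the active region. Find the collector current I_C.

Thevenize the base divider: V_Th = V_CC·R_2/(R_1+R_2) = 15×3.9/25.9 = 2.26 V, R_Th = R_1‖R_2 = 3.31 kΩ.
Base-emitter loop: V_Th = I_B·R_Th + V_BE + (β+1)I_B·R_E, so I_B = (2.26 − 0.7) / (3.31 + 101×0.68) = 0.0217 mA.
I_C = β·I_B = 100×0.0217 = 2.17 mA, and I_E = (β+1)I_B = 2.19 mA.
V_CE = V_CC − I_C·R_C − I_E·R_E = 15 − 2.17×0.56 − 2.19×0.68 = 12.3 V.
V_CE = 12.3 V > 0.2 V confirms active-region operation.

I_C ≈ 2.2 mA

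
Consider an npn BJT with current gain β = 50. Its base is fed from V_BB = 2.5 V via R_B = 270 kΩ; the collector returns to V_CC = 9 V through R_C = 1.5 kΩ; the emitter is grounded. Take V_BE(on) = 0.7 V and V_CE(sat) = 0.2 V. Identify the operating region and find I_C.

active; I_C ≈ 0.33 mA

Assume active. Base-emitter loop: I_B = (V_BB − V_BE)/R_B = (2.5 − 0.7)/270 = 0.00667 mA.
I_C = β·I_B = 50×0.00667 = 0.333 mA.
V_CE = V_CC − I_C·R_C = 9 − 0.333×1.5 = 8.5 V > V_CE(sat), so the active-region assumption holds.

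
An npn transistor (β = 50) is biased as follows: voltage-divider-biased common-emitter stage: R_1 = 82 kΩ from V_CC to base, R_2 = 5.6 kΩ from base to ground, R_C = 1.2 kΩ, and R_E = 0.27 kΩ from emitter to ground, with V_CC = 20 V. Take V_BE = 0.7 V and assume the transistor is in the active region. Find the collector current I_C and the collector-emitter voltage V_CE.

I_C ≈ 1.5 mA, V_CE ≈ 18 V

Thevenize the base divider: V_Th = V_CC·R_2/(R_1+R_2) = 20×5.6/87.6 = 1.28 V, R_Th = R_1‖R_2 = 5.24 kΩ.
Base-emitter loop: V_Th = I_B·R_Th + V_BE + (β+1)I_B·R_E, so I_B = (1.28 − 0.7) / (5.24 + 51×0.27) = 0.0304 mA.
I_C = β·I_B = 50×0.0304 = 1.52 mA, and I_E = (β+1)I_B = 1.55 mA.
V_CE = V_CC − I_C·R_C − I_E·R_E = 20 − 1.52×1.2 − 1.55×0.27 = 17.8 V.
V_CE = 17.8 V > 0.2 V confirms active-region operation.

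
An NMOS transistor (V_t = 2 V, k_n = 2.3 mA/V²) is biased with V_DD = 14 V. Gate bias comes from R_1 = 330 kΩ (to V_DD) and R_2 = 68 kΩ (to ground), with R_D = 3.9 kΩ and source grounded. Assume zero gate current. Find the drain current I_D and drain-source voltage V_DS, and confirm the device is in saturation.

I_D ≈ 0.18 mA, V_DS ≈ 13 V

V_G = V_DD·R_2/(R_1+R_2) = 14×68/398 = 2.39 V. With the source grounded, V_GS = V_G = 2.39 V.
Assume saturation: I_D = (k_n/2)(V_GS − V_t)² = (2.3/2)×(2.39 − 2)² = 1.15×0.392² = 0.177 mA.
V_DS = V_DD − I_D·R_D = 14 − 0.177×3.9 = 13.3 V.
Saturation requires V_DS ≥ V_GS − V_t = 0.392 V; 13.3 ≥ 0.392 ✓.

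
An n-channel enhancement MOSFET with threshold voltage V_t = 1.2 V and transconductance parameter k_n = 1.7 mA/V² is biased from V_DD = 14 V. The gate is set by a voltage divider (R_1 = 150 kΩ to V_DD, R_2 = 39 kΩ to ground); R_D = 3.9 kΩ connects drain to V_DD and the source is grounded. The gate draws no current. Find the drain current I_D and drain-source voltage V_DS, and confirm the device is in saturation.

V_G = V_DD·R_2/(R_1+R_2) = 14×39/189 = 2.89 V. With the source grounded, V_GS = V_G = 2.89 V.
Assume saturation: I_D = (k_n/2)(V_GS − V_t)² = (1.7/2)×(2.89 − 1.2)² = 0.85×1.69² = 2.42 mA.
V_DS = V_DD − I_D·R_D = 14 − 2.42×3.9 = 4.54 V.
Saturation requires V_DS ≥ V_GS − V_t = 1.69 V; 4.54 ≥ 1.69 ✓.

I_D ≈ 2.4 mA, V_DS ≈ 4.5 V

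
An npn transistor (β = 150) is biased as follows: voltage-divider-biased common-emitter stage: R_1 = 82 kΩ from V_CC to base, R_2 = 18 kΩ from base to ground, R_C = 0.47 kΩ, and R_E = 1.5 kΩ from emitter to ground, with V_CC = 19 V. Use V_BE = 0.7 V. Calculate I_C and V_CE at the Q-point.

Thevenize the base divider: V_Th = V_CC·R_2/(R_1+R_2) = 19×18/100 = 3.42 V, R_Th = R_1‖R_2 = 14.8 kΩ.
Base-emitter loop: V_Th = I_B·R_Th + V_BE + (β+1)I_B·R_E, so I_B = (3.42 − 0.7) / (14.8 + 151×1.5) = 0.0113 mA.
I_C = β·I_B = 150×0.0113 = 1.69 mA, and I_E = (β+1)I_B = 1.7 mA.
V_CE = V_CC − I_C·R_C − I_E·R_E = 19 − 1.69×0.47 − 1.7×1.5 = 15.7 V.
V_CE = 15.7 V > 0.2 V confirms active-region operation.

I_C ≈ 1.7 mA, V_CE ≈ 16 V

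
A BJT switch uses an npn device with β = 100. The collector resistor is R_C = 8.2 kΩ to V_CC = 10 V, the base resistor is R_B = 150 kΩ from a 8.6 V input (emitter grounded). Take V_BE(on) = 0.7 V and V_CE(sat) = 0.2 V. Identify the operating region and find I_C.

saturation; I_C ≈ 1.2 mA

Assume active: I_B = (8.6 − 0.7)/150 = 0.0527 mA, giving I_C = β·I_B = 5.27 mA.
But then V_CE = 10 − 5.27×8.2 = -33.2 V < V_CE(sat) = 0.2 V — impossible in the active region.
So the transistor is saturated. With V_CE = 0.2 V, I_C = (V_CC − 0.2)/R_C = 9.8/8.2 = 1.2 mA.
Check: β·I_B = 5.27 mA > I_C = 1.2 mA, confirming saturation.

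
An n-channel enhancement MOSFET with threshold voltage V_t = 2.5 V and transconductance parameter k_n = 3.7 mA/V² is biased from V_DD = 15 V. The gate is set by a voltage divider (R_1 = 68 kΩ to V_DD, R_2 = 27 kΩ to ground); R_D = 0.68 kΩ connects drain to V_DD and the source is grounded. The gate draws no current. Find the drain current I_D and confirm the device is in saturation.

I_D ≈ 5.8 mA

V_G = V_DD·R_2/(R_1+R_2) = 15×27/95 = 4.26 V. With the source grounded, V_GS = V_G = 4.26 V.
Assume saturation: I_D = (k_n/2)(V_GS − V_t)² = (3.7/2)×(4.26 − 2.5)² = 1.85×1.76² = 5.75 mA.
V_DS = V_DD − I_D·R_D = 15 − 5.75×0.68 = 11.1 V.
Saturation requires V_DS ≥ V_GS − V_t = 1.76 V; 11.1 ≥ 1.76 ✓.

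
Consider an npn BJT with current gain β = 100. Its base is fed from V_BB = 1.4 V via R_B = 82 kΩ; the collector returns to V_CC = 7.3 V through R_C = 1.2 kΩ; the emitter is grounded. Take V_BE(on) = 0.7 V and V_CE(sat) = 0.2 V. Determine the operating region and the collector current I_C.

active; I_C ≈ 0.85 mA

Assume active. Base-emitter loop: I_B = (V_BB − V_BE)/R_B = (1.4 − 0.7)/82 = 0.00854 mA.
I_C = β·I_B = 100×0.00854 = 0.854 mA.
V_CE = V_CC − I_C·R_C = 7.3 − 0.854×1.2 = 6.28 V > V_CE(sat), so the active-region assumption holds.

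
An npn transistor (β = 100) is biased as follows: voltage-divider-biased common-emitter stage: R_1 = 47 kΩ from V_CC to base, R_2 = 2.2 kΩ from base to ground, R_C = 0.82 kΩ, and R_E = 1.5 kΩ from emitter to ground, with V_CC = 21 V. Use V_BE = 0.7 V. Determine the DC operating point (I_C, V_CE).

I_C ≈ 0.16 mA, V_CE ≈ 21 V

Thevenize the base divider: V_Th = V_CC·R_2/(R_1+R_2) = 21×2.2/49.2 = 0.939 V, R_Th = R_1‖R_2 = 2.1 kΩ.
Base-emitter loop: V_Th = I_B·R_Th + V_BE + (β+1)I_B·R_E, so I_B = (0.939 − 0.7) / (2.1 + 101×1.5) = 0.00156 mA.
I_C = β·I_B = 100×0.00156 = 0.156 mA, and I_E = (β+1)I_B = 0.157 mA.
V_CE = V_CC − I_C·R_C − I_E·R_E = 21 − 0.156×0.82 − 0.157×1.5 = 20.6 V.
V_CE = 20.6 V > 0.2 V confirms active-region operation.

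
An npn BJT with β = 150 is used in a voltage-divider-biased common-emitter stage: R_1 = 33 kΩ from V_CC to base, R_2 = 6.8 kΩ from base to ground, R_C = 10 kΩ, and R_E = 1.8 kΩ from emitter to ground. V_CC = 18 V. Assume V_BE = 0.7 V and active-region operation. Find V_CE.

Thevenize the base divider: V_Th = V_CC·R_2/(R_1+R_2) = 18×6.8/39.8 = 3.08 V, R_Th = R_1‖R_2 = 5.64 kΩ.
Base-emitter loop: V_Th = I_B·R_Th + V_BE + (β+1)I_B·R_E, so I_B = (3.08 − 0.7) / (5.64 + 151×1.8) = 0.00856 mA.
I_C = β·I_B = 150×0.00856 = 1.28 mA, and I_E = (β+1)I_B = 1.29 mA.
V_CE = V_CC − I_C·R_C − I_E·R_E = 18 − 1.28×10 − 1.29×1.8 = 2.83 V.
V_CE = 2.83 V > 0.2 V confirms active-region operation.

V_CE ≈ 2.8 V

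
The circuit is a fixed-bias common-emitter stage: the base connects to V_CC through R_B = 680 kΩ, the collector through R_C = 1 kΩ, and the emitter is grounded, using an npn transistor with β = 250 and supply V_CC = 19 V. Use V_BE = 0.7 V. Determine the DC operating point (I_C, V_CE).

Base loop: V_CC = I_B·R_B + V_BE, so I_B = (19 − 0.7)/680 kΩ = 0.0269 mA.
In the active region I_C = β·I_B = 250 × 0.0269 = 6.73 mA.
Collector loop: V_CE = V_CC − I_C·R_C = 19 − 6.73×1 = 12.3 V.
Since V_CE = 12.3 V > V_CE(sat) ≈ 0.2 V, the transistor is in the active region as assumed.

I_C ≈ 6.7 mA, V_CE ≈ 12 V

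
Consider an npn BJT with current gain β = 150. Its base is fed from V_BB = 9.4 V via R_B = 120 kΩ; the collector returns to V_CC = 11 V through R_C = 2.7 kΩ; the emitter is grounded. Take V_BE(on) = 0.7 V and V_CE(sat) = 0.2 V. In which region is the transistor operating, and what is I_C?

Assume active: I_B = (9.4 − 0.7)/120 = 0.0725 mA, giving I_C = β·I_B = 10.9 mA.
But then V_CE = 11 − 10.9×2.7 = -18.4 V < V_CE(sat) = 0.2 V — impossible in the active region.
So the transistor is saturated. With V_CE = 0.2 V, I_C = (V_CC − 0.2)/R_C = 10.8/2.7 = 4 mA.
Check: β·I_B = 10.9 mA > I_C = 4 mA, confirming saturation.

saturation; I_C ≈ 4 mA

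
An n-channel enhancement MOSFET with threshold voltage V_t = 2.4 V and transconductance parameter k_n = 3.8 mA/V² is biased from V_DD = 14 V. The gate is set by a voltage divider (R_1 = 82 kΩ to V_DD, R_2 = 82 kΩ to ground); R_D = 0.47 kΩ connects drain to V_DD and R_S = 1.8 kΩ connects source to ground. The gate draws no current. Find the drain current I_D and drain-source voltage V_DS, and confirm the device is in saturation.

I_D ≈ 2 mA, V_DS ≈ 9.5 V

V_G = V_DD·R_2/(R_1+R_2) = 14×82/164 = 7 V.
Assume saturation: I_D = (k_n/2)(V_GS − V_t)² with V_GS = V_G − I_D·R_S = 7 − 1.8·I_D.
Substituting gives 6.16·I_D² − 32.5·I_D + 40.2 = 0, with roots I_D = 1.99 or 3.29 mA.
The root I_D = 3.29 mA gives V_GS = 1.08 V ≤ V_t, so take I_D = 1.99 mA.
Then V_GS = 3.42 V and V_DS = V_DD − I_D(R_D+R_S) = 14 − 1.99×2.27 = 9.49 V.
Saturation requires V_DS ≥ V_GS − V_t = 1.02 V; 9.49 ≥ 1.02 ✓.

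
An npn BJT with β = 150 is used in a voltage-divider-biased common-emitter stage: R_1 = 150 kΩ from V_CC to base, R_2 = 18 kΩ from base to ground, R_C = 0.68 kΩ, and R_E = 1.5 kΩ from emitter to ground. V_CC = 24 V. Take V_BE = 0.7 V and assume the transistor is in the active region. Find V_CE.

Thevenize the base divider: V_Th = V_CC·R_2/(R_1+R_2) = 24×18/168 = 2.57 V, R_Th = R_1‖R_2 = 16.1 kΩ.
Base-emitter loop: V_Th = I_B·R_Th + V_BE + (β+1)I_B·R_E, so I_B = (2.57 − 0.7) / (16.1 + 151×1.5) = 0.00771 mA.
I_C = β·I_B = 150×0.00771 = 1.16 mA, and I_E = (β+1)I_B = 1.16 mA.
V_CE = V_CC − I_C·R_C − I_E·R_E = 24 − 1.16×0.68 − 1.16×1.5 = 21.5 V.
V_CE = 21.5 V > 0.2 V confirms active-region operation.

V_CE ≈ 21 V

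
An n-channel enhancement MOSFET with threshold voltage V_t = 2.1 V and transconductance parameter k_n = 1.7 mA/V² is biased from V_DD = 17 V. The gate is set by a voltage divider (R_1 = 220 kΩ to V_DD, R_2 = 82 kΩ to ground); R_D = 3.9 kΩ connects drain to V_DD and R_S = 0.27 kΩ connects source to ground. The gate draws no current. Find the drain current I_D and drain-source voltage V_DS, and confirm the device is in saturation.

V_G = V_DD·R_2/(R_1+R_2) = 17×82/302 = 4.62 V.
Assume saturation: I_D = (k_n/2)(V_GS − V_t)² with V_GS = V_G − I_D·R_S = 4.62 − 0.27·I_D.
Substituting gives 0.062·I_D² − 2.15·I_D + 5.38 = 0, with roots I_D = 2.71 or 32.1 mA.
The root I_D = 32.1 mA gives V_GS = -4.04 V ≤ V_t, so take I_D = 2.71 mA.
Then V_GS = 3.88 V and V_DS = V_DD − I_D(R_D+R_S) = 17 − 2.71×4.17 = 5.71 V.
Saturation requires V_DS ≥ V_GS − V_t = 1.78 V; 5.71 ≥ 1.78 ✓.

I_D ≈ 2.7 mA, V_DS ≈ 5.7 V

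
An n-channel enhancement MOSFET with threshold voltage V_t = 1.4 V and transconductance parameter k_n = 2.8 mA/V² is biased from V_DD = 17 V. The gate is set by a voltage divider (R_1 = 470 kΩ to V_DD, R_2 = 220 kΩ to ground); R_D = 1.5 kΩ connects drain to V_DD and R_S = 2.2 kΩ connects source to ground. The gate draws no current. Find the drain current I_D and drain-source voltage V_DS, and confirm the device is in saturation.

V_G = V_DD·R_2/(R_1+R_2) = 17×220/690 = 5.42 V.
Assume saturation: I_D = (k_n/2)(V_GS − V_t)² with V_GS = V_G − I_D·R_S = 5.42 − 2.2·I_D.
Substituting gives 6.78·I_D² − 25.8·I_D + 22.6 = 0, with roots I_D = 1.38 or 2.43 mA.
The root I_D = 2.43 mA gives V_GS = 0.0837 V ≤ V_t, so take I_D = 1.38 mA.
Then V_GS = 2.39 V and V_DS = V_DD − I_D(R_D+R_S) = 17 − 1.38×3.7 = 11.9 V.
Saturation requires V_DS ≥ V_GS − V_t = 0.992 V; 11.9 ≥ 0.992 ✓.

I_D ≈ 1.4 mA, V_DS ≈ 12 V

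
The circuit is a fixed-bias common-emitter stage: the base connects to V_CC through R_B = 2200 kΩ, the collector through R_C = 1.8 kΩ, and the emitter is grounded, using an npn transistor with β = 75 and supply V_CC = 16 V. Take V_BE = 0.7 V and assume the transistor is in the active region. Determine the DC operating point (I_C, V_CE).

Base loop: V_CC = I_B·R_B + V_BE, so I_B = (16 − 0.7)/2200 kΩ = 0.00695 mA.
In the active region I_C = β·I_B = 75 × 0.00695 = 0.522 mA.
Collector loop: V_CE = V_CC − I_C·R_C = 16 − 0.522×1.8 = 15.1 V.
Since V_CE = 15.1 V > V_CE(sat) ≈ 0.2 V, the transistor is in the active region as assumed.

I_C ≈ 0.52 mA, V_CE ≈ 15 V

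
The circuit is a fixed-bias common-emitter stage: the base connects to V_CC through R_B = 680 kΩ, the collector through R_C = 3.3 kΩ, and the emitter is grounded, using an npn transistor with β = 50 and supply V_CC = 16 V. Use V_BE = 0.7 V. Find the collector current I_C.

Base loop: V_CC = I_B·R_B + V_BE, so I_B = (16 − 0.7)/680 kΩ = 0.0225 mA.
In the active region I_C = β·I_B = 50 × 0.0225 = 1.13 mA.
Collector loop: V_CE = V_CC − I_C·R_C = 16 − 1.13×3.3 = 12.3 V.
Since V_CE = 12.3 V > V_CE(sat) ≈ 0.2 V, the transistor is in the active region as assumed.

I_C ≈ 1.1 mA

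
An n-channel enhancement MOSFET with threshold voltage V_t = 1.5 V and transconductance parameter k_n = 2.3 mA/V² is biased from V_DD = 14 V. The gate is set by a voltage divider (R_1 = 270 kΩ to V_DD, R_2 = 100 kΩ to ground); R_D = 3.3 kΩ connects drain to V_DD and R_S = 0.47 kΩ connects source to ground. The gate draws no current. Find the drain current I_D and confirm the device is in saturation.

V_G = V_DD·R_2/(R_1+R_2) = 14×100/370 = 3.78 V.
Assume saturation: I_D = (k_n/2)(V_GS − V_t)² with V_GS = V_G − I_D·R_S = 3.78 − 0.47·I_D.
Substituting gives 0.254·I_D² − 3.47·I_D + 6 = 0, with roots I_D = 2.03 or 11.6 mA.
The root I_D = 11.6 mA gives V_GS = -1.68 V ≤ V_t, so take I_D = 2.03 mA.
Then V_GS = 2.83 V and V_DS = V_DD − I_D(R_D+R_S) = 14 − 2.03×3.77 = 6.34 V.
Saturation requires V_DS ≥ V_GS − V_t = 1.33 V; 6.34 ≥ 1.33 ✓.

I_D ≈ 2 mA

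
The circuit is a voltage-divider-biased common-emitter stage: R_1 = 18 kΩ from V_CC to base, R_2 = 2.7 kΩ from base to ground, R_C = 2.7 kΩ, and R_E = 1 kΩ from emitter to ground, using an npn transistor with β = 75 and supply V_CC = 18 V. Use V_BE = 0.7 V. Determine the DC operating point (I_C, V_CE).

Thevenize the base divider: V_Th = V_CC·R_2/(R_1+R_2) = 18×2.7/20.7 = 2.35 V, R_Th = R_1‖R_2 = 2.35 kΩ.
Base-emitter loop: V_Th = I_B·R_Th + V_BE + (β+1)I_B·R_E, so I_B = (2.35 − 0.7) / (2.35 + 76×1) = 0.021 mA.
I_C = β·I_B = 75×0.021 = 1.58 mA, and I_E = (β+1)I_B = 1.6 mA.
V_CE = V_CC − I_C·R_C − I_E·R_E = 18 − 1.58×2.7 − 1.6×1 = 12.1 V.
V_CE = 12.1 V > 0.2 V confirms active-region operation.

I_C ≈ 1.6 mA, V_CE ≈ 12 V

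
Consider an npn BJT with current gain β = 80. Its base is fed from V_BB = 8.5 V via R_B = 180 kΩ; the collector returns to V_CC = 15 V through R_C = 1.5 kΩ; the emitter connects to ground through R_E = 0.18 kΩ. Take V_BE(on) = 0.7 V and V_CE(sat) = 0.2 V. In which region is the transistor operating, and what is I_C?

Assume active. Base-emitter loop: I_B = (V_BB − V_BE)/(R_B + (β+1)R_E) = (8.5 − 0.7)/(180 + 81×0.18) = 0.0401 mA.
I_C = β·I_B = 80×0.0401 = 3.21 mA.
V_CE = V_CC − I_C·R_C − I_E·R_E = 15 − 3.21×1.5 − 3.25×0.18 = 9.61 V > V_CE(sat), so the active-region assumption holds.

active; I_C ≈ 3.2 mA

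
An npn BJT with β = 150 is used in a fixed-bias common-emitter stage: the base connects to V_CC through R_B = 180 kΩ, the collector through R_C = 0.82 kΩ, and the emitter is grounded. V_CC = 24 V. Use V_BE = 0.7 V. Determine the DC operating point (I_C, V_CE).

Base loop: V_CC = I_B·R_B + V_BE, so I_B = (24 − 0.7)/180 kΩ = 0.129 mA.
In the active region I_C = β·I_B = 150 × 0.129 = 19.4 mA.
Collector loop: V_CE = V_CC − I_C·R_C = 24 − 19.4×0.82 = 8.08 V.
Since V_CE = 8.08 V > V_CE(sat) ≈ 0.2 V, the transistor is in the active region as assumed.

I_C ≈ 19 mA, V_CE ≈ 8.1 V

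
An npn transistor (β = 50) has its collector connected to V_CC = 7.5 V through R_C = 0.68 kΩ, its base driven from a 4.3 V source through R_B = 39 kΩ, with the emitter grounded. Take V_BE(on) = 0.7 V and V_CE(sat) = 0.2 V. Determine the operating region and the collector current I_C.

Assume active. Base-emitter loop: I_B = (V_BB − V_BE)/R_B = (4.3 − 0.7)/39 = 0.0923 mA.
I_C = β·I_B = 50×0.0923 = 4.62 mA.
V_CE = V_CC − I_C·R_C = 7.5 − 4.62×0.68 = 4.36 V > V_CE(sat), so the active-region assumption holds.

active; I_C ≈ 4.6 mA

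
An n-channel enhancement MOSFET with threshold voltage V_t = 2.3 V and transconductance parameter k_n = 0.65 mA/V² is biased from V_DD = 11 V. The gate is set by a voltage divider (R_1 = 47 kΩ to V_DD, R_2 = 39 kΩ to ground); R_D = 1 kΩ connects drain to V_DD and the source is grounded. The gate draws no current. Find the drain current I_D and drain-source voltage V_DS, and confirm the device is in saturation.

V_G = V_DD·R_2/(R_1+R_2) = 11×39/86 = 4.99 V. With the source grounded, V_GS = V_G = 4.99 V.
Assume saturation: I_D = (k_n/2)(V_GS − V_t)² = (0.65/2)×(4.99 − 2.3)² = 0.325×2.69² = 2.35 mA.
V_DS = V_DD − I_D·R_D = 11 − 2.35×1 = 8.65 V.
Saturation requires V_DS ≥ V_GS − V_t = 2.69 V; 8.65 ≥ 2.69 ✓.

I_D ≈ 2.3 mA, V_DS ≈ 8.7 V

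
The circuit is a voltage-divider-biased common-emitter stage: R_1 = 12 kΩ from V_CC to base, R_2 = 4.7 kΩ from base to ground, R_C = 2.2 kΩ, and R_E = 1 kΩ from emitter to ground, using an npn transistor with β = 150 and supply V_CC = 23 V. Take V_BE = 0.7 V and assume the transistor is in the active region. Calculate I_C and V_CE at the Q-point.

Thevenize the base divider: V_Th = V_CC·R_2/(R_1+R_2) = 23×4.7/16.7 = 6.47 V, R_Th = R_1‖R_2 = 3.38 kΩ.
Base-emitter loop: V_Th = I_B·R_Th + V_BE + (β+1)I_B·R_E, so I_B = (6.47 − 0.7) / (3.38 + 151×1) = 0.0374 mA.
I_C = β·I_B = 150×0.0374 = 5.61 mA, and I_E = (β+1)I_B = 5.65 mA.
V_CE = V_CC − I_C·R_C − I_E·R_E = 23 − 5.61×2.2 − 5.65×1 = 5.01 V.
V_CE = 5.01 V > 0.2 V confirms active-region operation.

I_C ≈ 5.6 mA, V_CE ≈ 5 V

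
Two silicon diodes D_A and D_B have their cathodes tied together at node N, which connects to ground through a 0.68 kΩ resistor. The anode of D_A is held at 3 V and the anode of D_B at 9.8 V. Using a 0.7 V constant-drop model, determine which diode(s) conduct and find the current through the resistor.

Only D_B conducts; I_R ≈ 13 mA

Assume both conduct. Then node N would need to be at both 3−0.7 = 2.3 V and 9.8−0.7 = 9.1 V, which is impossible.
Assume only D_B conducts: V_N = 9.8 − 0.7 = 9.1 V, so I_R = 9.1/0.68 = 13.4 mA.
Check D_A: its anode-to-cathode voltage is 3 − 9.1 = -6.1 V < 0.7 V, so it is off. The assumption is consistent.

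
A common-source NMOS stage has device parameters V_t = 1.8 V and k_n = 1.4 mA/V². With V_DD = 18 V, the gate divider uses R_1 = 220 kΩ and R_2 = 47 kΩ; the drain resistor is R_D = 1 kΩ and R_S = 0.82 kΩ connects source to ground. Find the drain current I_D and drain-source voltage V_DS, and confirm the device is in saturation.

I_D ≈ 0.57 mA, V_DS ≈ 17 V

V_G = V_DD·R_2/(R_1+R_2) = 18×47/267 = 3.17 V.
Assume saturation: I_D = (k_n/2)(V_GS − V_t)² with V_GS = V_G − I_D·R_S = 3.17 − 0.82·I_D.
Substituting gives 0.471·I_D² − 2.57·I_D + 1.31 = 0, with roots I_D = 0.569 or 4.89 mA.
The root I_D = 4.89 mA gives V_GS = -0.844 V ≤ V_t, so take I_D = 0.569 mA.
Then V_GS = 2.7 V and V_DS = V_DD − I_D(R_D+R_S) = 18 − 0.569×1.82 = 17 V.
Saturation requires V_DS ≥ V_GS − V_t = 0.902 V; 17 ≥ 0.902 ✓.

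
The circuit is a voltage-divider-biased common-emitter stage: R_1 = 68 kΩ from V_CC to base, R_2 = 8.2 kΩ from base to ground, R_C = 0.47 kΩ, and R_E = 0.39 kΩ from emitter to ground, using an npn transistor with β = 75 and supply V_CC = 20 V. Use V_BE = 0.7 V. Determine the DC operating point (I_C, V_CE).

I_C ≈ 2.9 mA, V_CE ≈ 17 V

Thevenize the base divider: V_Th = V_CC·R_2/(R_1+R_2) = 20×8.2/76.2 = 2.15 V, R_Th = R_1‖R_2 = 7.32 kΩ.
Base-emitter loop: V_Th = I_B·R_Th + V_BE + (β+1)I_B·R_E, so I_B = (2.15 − 0.7) / (7.32 + 76×0.39) = 0.0393 mA.
I_C = β·I_B = 75×0.0393 = 2.95 mA, and I_E = (β+1)I_B = 2.99 mA.
V_CE = V_CC − I_C·R_C − I_E·R_E = 20 − 2.95×0.47 − 2.99×0.39 = 17.5 V.
V_CE = 17.5 V > 0.2 V confirms active-region operation.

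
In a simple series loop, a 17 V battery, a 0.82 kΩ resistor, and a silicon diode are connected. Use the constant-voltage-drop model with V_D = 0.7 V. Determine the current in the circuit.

KVL around the loop: 17 = V_D + I·R = 0.7 + I × 0.82 kΩ.
So I = (17 − 0.7) / 0.82 kΩ = 16.3 / 0.82 = 19.9 mA.

I ≈ 20 mA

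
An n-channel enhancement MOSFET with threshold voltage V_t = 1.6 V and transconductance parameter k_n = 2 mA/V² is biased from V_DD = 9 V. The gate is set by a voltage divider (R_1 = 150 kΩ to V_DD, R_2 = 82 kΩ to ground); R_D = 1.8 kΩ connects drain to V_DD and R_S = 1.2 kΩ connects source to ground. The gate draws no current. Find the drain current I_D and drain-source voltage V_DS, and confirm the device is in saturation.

V_G = V_DD·R_2/(R_1+R_2) = 9×82/232 = 3.18 V.
Assume saturation: I_D = (k_n/2)(V_GS − V_t)² with V_GS = V_G − I_D·R_S = 3.18 − 1.2·I_D.
Substituting gives 1.44·I_D² − 4.79·I_D + 2.5 = 0, with roots I_D = 0.647 or 2.68 mA.
The root I_D = 2.68 mA gives V_GS = -0.0378 V ≤ V_t, so take I_D = 0.647 mA.
Then V_GS = 2.4 V and V_DS = V_DD − I_D(R_D+R_S) = 9 − 0.647×3 = 7.06 V.
Saturation requires V_DS ≥ V_GS − V_t = 0.804 V; 7.06 ≥ 0.804 ✓.

I_D ≈ 0.65 mA, V_DS ≈ 7.1 V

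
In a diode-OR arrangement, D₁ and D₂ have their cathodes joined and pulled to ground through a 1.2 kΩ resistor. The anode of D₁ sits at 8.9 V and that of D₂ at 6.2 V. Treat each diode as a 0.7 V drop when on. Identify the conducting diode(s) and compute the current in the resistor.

Assume both conduct. Then node N would need to be at both 8.9−0.7 = 8.2 V and 6.2−0.7 = 5.5 V, which is impossible.
Assume only D₁ conducts: V_N = 8.9 − 0.7 = 8.2 V, so I_R = 8.2/1.2 = 6.83 mA.
Check D₂: its anode-to-cathode voltage is 6.2 − 8.2 = -2 V < 0.7 V, so it is off. The assumption is consistent.

Only D₁ conducts; I_R ≈ 6.8 mA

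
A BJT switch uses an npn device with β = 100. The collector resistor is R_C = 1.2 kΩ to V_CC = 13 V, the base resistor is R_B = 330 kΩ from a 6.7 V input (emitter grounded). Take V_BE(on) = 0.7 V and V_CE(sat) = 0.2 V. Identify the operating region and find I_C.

active; I_C ≈ 1.8 mA

Assume active. Base-emitter loop: I_B = (V_BB − V_BE)/R_B = (6.7 − 0.7)/330 = 0.0182 mA.
I_C = β·I_B = 100×0.0182 = 1.82 mA.
V_CE = V_CC − I_C·R_C = 13 − 1.82×1.2 = 10.8 V > V_CE(sat), so the active-region assumption holds.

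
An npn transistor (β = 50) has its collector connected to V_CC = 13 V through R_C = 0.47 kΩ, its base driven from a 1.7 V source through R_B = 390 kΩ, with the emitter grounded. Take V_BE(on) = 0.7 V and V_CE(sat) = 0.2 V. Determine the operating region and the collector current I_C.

active; I_C ≈ 0.13 mA

Assume active. Base-emitter loop: I_B = (V_BB − V_BE)/R_B = (1.7 − 0.7)/390 = 0.00256 mA.
I_C = β·I_B = 50×0.00256 = 0.128 mA.
V_CE = V_CC − I_C·R_C = 13 − 0.128×0.47 = 12.9 V > V_CE(sat), so the active-region assumption holds.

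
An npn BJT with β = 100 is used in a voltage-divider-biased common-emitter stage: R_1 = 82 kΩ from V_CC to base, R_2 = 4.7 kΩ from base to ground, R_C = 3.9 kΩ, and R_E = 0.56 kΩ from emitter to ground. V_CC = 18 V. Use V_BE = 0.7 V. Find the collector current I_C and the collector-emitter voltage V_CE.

Thevenize the base divider: V_Th = V_CC·R_2/(R_1+R_2) = 18×4.7/86.7 = 0.976 V, R_Th = R_1‖R_2 = 4.45 kΩ.
Base-emitter loop: V_Th = I_B·R_Th + V_BE + (β+1)I_B·R_E, so I_B = (0.976 − 0.7) / (4.45 + 101×0.56) = 0.00452 mA.
I_C = β·I_B = 100×0.00452 = 0.452 mA, and I_E = (β+1)I_B = 0.457 mA.
V_CE = V_CC − I_C·R_C − I_E·R_E = 18 − 0.452×3.9 − 0.457×0.56 = 16 V.
V_CE = 16 V > 0.2 V confirms active-region operation.

I_C ≈ 0.45 mA, V_CE ≈ 16 V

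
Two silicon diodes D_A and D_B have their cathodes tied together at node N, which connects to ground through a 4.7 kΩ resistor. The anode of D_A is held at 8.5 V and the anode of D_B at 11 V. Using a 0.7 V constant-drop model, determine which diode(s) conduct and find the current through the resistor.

Only D_B conducts; I_R ≈ 2.2 mA

Assume both conduct. Then node N would need to be at both 8.5−0.7 = 7.8 V and 11−0.7 = 10.3 V, which is impossible.
Assume only D_B conducts: V_N = 11 − 0.7 = 10.3 V, so I_R = 10.3/4.7 = 2.19 mA.
Check D_A: its anode-to-cathode voltage is 8.5 − 10.3 = -1.8 V < 0.7 V, so it is off. The assumption is consistent.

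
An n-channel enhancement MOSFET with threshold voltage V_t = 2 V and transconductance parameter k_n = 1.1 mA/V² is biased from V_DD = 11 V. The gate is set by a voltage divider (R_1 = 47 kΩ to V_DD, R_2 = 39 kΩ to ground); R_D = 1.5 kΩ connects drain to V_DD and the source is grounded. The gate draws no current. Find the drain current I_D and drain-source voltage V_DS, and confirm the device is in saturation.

I_D ≈ 4.9 mA, V_DS ≈ 3.6 V

V_G = V_DD·R_2/(R_1+R_2) = 11×39/86 = 4.99 V. With the source grounded, V_GS = V_G = 4.99 V.
Assume saturation: I_D = (k_n/2)(V_GS − V_t)² = (1.1/2)×(4.99 − 2)² = 0.55×2.99² = 4.91 mA.
V_DS = V_DD − I_D·R_D = 11 − 4.91×1.5 = 3.63 V.
Saturation requires V_DS ≥ V_GS − V_t = 2.99 V; 3.63 ≥ 2.99 ✓.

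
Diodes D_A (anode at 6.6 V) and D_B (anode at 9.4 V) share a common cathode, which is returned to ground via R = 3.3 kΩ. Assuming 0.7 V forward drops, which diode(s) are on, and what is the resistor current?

Only D_B conducts; I_R ≈ 2.6 mA

Assume both conduct. Then node N would need to be at both 6.6−0.7 = 5.9 V and 9.4−0.7 = 8.7 V, which is impossible.
Assume only D_B conducts: V_N = 9.4 − 0.7 = 8.7 V, so I_R = 8.7/3.3 = 2.64 mA.
Check D_A: its anode-to-cathode voltage is 6.6 − 8.7 = -2.1 V < 0.7 V, so it is off. The assumption is consistent.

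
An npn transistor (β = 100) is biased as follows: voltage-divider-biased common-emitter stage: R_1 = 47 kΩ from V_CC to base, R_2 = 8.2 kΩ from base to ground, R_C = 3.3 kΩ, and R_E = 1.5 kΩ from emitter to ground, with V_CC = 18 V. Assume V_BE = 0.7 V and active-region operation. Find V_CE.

V_CE ≈ 12 V

Thevenize the base divider: V_Th = V_CC·R_2/(R_1+R_2) = 18×8.2/55.2 = 2.67 V, R_Th = R_1‖R_2 = 6.98 kΩ.
Base-emitter loop: V_Th = I_B·R_Th + V_BE + (β+1)I_B·R_E, so I_B = (2.67 − 0.7) / (6.98 + 101×1.5) = 0.0125 mA.
I_C = β·I_B = 100×0.0125 = 1.25 mA, and I_E = (β+1)I_B = 1.26 mA.
V_CE = V_CC − I_C·R_C − I_E·R_E = 18 − 1.25×3.3 − 1.26×1.5 = 12 V.
V_CE = 12 V > 0.2 V confirms active-region operation.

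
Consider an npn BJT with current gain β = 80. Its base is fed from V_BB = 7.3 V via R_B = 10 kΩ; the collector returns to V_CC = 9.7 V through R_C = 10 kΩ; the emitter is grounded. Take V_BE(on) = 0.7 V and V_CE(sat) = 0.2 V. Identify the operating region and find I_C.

saturation; I_C ≈ 0.95 mA

Assume active: I_B = (7.3 − 0.7)/10 = 0.66 mA, giving I_C = β·I_B = 52.8 mA.
But then V_CE = 9.7 − 52.8×10 = -518 V < V_CE(sat) = 0.2 V — impossible in the active region.
So the transistor is saturated. With V_CE = 0.2 V, I_C = (V_CC − 0.2)/R_C = 9.5/10 = 0.95 mA.
Check: β·I_B = 52.8 mA > I_C = 0.95 mA, confirming saturation.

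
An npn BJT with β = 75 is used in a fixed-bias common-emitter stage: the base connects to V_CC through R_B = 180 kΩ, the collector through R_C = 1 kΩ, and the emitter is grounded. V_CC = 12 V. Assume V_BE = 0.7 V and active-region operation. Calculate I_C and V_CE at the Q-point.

Base loop: V_CC = I_B·R_B + V_BE, so I_B = (12 − 0.7)/180 kΩ = 0.0628 mA.
In the active region I_C = β·I_B = 75 × 0.0628 = 4.71 mA.
Collector loop: V_CE = V_CC − I_C·R_C = 12 − 4.71×1 = 7.29 V.
Since V_CE = 7.29 V > V_CE(sat) ≈ 0.2 V, the transistor is in the active region as assumed.

I_C ≈ 4.7 mA, V_CE ≈ 7.3 V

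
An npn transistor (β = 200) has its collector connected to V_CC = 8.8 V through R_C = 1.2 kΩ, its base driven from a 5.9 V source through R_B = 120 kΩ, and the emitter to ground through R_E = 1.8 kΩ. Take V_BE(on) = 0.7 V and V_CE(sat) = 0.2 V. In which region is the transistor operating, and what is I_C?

active; I_C ≈ 2.2 mA

Assume active. Base-emitter loop: I_B = (V_BB − V_BE)/(R_B + (β+1)R_E) = (5.9 − 0.7)/(120 + 201×1.8) = 0.0108 mA.
I_C = β·I_B = 200×0.0108 = 2.16 mA.
V_CE = V_CC − I_C·R_C − I_E·R_E = 8.8 − 2.16×1.2 − 2.17×1.8 = 2.3 V > V_CE(sat), so the active-region assumption holds.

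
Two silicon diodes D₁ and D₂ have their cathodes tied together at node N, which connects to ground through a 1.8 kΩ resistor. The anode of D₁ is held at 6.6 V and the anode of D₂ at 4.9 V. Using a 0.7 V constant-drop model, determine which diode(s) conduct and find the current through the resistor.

Only D₁ conducts; I_R ≈ 3.3 mA

Assume both conduct. Then node N would need to be at both 6.6−0.7 = 5.9 V and 4.9−0.7 = 4.2 V, which is impossible.
Assume only D₁ conducts: V_N = 6.6 − 0.7 = 5.9 V, so I_R = 5.9/1.8 = 3.28 mA.
Check D₂: its anode-to-cathode voltage is 4.9 − 5.9 = -1 V < 0.7 V, so it is off. The assumption is consistent.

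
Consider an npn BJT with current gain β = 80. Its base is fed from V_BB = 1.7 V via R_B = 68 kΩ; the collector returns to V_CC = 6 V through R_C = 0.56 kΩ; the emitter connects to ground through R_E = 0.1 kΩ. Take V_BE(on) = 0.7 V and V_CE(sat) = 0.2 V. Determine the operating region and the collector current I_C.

Assume active. Base-emitter loop: I_B = (V_BB − V_BE)/(R_B + (β+1)R_E) = (1.7 − 0.7)/(68 + 81×0.1) = 0.0131 mA.
I_C = β·I_B = 80×0.0131 = 1.05 mA.
V_CE = V_CC − I_C·R_C − I_E·R_E = 6 − 1.05×0.56 − 1.06×0.1 = 5.3 V > V_CE(sat), so the active-region assumption holds.

active; I_C ≈ 1.1 mA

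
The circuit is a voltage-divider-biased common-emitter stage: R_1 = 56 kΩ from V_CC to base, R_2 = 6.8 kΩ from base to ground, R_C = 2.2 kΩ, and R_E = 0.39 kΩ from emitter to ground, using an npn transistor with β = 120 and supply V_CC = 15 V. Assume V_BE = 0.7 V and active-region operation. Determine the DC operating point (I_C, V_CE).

I_C ≈ 2.1 mA, V_CE ≈ 9.6 V

Thevenize the base divider: V_Th = V_CC·R_2/(R_1+R_2) = 15×6.8/62.8 = 1.62 V, R_Th = R_1‖R_2 = 6.06 kΩ.
Base-emitter loop: V_Th = I_B·R_Th + V_BE + (β+1)I_B·R_E, so I_B = (1.62 − 0.7) / (6.06 + 121×0.39) = 0.0174 mA.
I_C = β·I_B = 120×0.0174 = 2.08 mA, and I_E = (β+1)I_B = 2.1 mA.
V_CE = V_CC − I_C·R_C − I_E·R_E = 15 − 2.08×2.2 − 2.1×0.39 = 9.6 V.
V_CE = 9.6 V > 0.2 V confirms active-region operation.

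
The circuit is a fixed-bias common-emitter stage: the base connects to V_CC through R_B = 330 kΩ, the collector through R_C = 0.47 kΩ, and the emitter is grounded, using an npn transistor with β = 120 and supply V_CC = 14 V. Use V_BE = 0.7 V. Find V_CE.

V_CE ≈ 12 V

Base loop: V_CC = I_B·R_B + V_BE, so I_B = (14 − 0.7)/330 kΩ = 0.0403 mA.
In the active region I_C = β·I_B = 120 × 0.0403 = 4.84 mA.
Collector loop: V_CE = V_CC − I_C·R_C = 14 − 4.84×0.47 = 11.7 V.
Since V_CE = 11.7 V > V_CE(sat) ≈ 0.2 V, the transistor is in the active region as assumed.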